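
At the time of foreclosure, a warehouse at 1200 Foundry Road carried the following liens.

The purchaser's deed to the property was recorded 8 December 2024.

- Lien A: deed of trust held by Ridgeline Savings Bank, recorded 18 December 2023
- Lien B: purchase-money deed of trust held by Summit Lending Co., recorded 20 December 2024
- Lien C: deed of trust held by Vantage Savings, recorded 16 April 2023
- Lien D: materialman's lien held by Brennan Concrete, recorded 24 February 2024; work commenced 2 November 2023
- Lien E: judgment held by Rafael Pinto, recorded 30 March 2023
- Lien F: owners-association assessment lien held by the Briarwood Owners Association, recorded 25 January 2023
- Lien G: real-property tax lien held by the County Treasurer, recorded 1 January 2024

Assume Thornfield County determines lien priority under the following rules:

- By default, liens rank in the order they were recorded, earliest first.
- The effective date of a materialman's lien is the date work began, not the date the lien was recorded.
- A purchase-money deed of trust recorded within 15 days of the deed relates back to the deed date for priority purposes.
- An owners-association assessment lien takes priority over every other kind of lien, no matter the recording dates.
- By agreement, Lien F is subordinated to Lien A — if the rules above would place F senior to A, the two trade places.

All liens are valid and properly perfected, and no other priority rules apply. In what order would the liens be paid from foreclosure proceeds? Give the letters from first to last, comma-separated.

A, E, C, D, F, G, B

Effective dates: B was recorded within the 15-day window, so its effective date is the deed date 8 December 2024; D is treated as recorded 2 November 2023, the work-commencement date.
F is an owners-association assessment lien, so it outranks all other liens regardless of date.
Among the remaining liens, by effective date: E (30 March 2023), C (16 April 2023), D (2 November 2023), A (18 December 2023), G (1 January 2024), B (8 December 2024).
F is senior to A before the subordination, so the two trade places.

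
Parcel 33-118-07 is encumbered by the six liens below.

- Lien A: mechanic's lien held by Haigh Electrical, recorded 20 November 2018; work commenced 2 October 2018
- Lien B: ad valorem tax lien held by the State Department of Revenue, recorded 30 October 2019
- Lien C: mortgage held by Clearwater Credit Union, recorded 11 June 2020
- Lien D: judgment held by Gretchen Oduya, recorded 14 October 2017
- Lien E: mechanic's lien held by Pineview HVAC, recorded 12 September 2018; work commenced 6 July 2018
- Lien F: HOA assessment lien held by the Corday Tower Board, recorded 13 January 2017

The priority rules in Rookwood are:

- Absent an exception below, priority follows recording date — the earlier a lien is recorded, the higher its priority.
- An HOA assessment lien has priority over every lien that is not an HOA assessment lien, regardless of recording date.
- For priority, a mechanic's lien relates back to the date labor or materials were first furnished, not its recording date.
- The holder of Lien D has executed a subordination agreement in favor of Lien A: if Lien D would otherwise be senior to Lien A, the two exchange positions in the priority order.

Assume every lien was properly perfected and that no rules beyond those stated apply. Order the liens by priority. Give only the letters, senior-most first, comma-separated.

Adjusting effective dates: A relates back to 2 October 2018 (work commenced); E is treated as recorded 6 July 2018, the work-commencement date.
F, as an HOA assessment lien, has superpriority and ranks first.
Remaining liens by effective date: D (14 October 2017), E (6 July 2018), A (2 October 2018), B (30 October 2019), C (11 June 2020).
The subordination applies — D was senior to A — so D and A swap.

F, A, E, D, B, C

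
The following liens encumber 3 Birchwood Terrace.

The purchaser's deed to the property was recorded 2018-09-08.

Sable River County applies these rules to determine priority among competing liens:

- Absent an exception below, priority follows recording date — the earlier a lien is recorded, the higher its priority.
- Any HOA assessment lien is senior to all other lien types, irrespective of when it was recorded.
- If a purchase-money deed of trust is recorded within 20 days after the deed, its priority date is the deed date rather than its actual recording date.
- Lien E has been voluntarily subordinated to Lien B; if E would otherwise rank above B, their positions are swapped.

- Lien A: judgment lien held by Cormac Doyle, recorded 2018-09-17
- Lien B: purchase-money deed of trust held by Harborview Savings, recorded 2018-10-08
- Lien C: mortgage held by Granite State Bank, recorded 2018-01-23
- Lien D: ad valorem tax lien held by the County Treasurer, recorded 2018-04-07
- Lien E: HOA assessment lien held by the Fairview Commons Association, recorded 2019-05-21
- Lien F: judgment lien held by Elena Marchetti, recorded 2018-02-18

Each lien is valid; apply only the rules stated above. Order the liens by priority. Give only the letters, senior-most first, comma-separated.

B, C, F, D, A, E

First, effective dates: B missed the 20-day window (30 days after the deed), so its recording date stands.
As an HOA assessment lien, E is senior to every other lien.
Ordering the rest by effective date: C (2018-01-23), F (2018-02-18), D (2018-04-07), A (2018-09-17), B (2018-10-08).
Because E would otherwise rank above B, the subordination swaps them.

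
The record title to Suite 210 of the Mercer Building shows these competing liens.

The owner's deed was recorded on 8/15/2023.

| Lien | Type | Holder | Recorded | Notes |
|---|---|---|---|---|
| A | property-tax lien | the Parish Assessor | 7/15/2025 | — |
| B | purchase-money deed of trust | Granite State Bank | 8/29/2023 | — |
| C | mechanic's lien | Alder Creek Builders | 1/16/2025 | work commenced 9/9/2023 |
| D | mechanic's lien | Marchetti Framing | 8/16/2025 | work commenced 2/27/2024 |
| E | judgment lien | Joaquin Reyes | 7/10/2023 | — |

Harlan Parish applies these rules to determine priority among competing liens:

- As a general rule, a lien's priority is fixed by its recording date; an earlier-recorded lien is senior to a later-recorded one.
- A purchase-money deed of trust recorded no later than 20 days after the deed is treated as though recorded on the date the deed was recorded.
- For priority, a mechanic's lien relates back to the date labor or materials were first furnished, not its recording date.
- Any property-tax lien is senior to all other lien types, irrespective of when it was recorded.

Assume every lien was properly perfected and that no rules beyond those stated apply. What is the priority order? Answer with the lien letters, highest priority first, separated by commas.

First, effective dates: B was recorded within the 20-day window, so its effective date is the deed date 8/15/2023; C is treated as recorded 9/9/2023, the work-commencement date; D is treated as recorded 2/27/2024, the work-commencement date.
As a property-tax lien, A is senior to every other lien.
Remaining liens by effective date: E (7/10/2023), B (8/15/2023), C (9/9/2023), D (2/27/2024).

A, E, B, C, D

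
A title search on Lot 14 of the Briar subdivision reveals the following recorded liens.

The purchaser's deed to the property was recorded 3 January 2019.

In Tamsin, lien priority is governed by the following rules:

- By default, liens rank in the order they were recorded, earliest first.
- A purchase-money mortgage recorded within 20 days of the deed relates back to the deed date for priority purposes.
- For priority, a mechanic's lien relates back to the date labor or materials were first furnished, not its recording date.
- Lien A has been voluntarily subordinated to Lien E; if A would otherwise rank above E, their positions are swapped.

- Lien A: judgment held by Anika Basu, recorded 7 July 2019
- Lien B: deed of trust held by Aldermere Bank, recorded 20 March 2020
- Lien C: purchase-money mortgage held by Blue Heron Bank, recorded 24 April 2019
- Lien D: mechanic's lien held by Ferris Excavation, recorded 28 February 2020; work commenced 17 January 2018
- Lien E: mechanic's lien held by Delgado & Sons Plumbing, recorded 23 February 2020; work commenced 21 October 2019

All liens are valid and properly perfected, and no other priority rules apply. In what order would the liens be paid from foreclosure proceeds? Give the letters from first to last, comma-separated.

D, C, E, A, B

Adjusting effective dates: C was recorded 111 days after the deed, outside the 20-day window, so it keeps its recording date; D is treated as recorded 17 January 2018, the work-commencement date; E is treated as recorded 21 October 2019, the work-commencement date.
Ordering by effective date: D (17 January 2018), C (24 April 2019), A (7 July 2019), E (21 October 2019), B (20 March 2020).
Because A would otherwise rank above E, the subordination swaps them.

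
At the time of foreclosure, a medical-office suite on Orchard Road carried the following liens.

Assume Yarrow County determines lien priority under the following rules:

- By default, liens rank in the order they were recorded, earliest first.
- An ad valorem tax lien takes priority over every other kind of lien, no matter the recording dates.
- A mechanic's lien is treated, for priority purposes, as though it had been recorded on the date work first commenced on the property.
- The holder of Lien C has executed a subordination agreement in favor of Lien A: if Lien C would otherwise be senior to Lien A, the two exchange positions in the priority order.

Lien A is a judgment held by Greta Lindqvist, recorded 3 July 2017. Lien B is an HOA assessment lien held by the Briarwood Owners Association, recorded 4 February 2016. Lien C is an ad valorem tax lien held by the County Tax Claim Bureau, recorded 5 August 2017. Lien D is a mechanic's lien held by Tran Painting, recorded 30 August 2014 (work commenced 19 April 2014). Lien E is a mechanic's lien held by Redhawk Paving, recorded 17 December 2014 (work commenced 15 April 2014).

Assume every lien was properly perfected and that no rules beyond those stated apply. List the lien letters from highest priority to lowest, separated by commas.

A, E, D, B, C

Adjusting effective dates: D relates back to 19 April 2014 (work commenced); E is treated as recorded 15 April 2014, the work-commencement date.
C is an ad valorem tax lien, so it outranks all other liens regardless of date.
The other liens, earliest effective date first: E (15 April 2014), D (19 April 2014), B (4 February 2016), A (3 July 2017).
C would otherwise be senior to A, so under the subordination agreement C and A exchange positions.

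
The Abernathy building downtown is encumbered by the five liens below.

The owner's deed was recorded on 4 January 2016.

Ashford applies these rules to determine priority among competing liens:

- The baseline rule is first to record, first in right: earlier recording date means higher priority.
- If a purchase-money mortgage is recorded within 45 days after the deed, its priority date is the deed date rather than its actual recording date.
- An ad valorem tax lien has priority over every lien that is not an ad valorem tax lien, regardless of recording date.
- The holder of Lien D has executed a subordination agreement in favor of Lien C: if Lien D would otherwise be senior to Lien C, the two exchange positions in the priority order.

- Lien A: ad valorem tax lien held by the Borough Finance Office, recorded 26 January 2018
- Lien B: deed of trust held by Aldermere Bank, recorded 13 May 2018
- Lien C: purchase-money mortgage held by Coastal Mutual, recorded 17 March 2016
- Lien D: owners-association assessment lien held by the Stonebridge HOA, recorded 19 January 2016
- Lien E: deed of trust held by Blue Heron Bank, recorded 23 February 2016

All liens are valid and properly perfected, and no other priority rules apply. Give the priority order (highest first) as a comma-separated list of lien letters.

A, C, E, D, B

Effective dates: C missed the 45-day window (73 days after the deed), so its recording date stands.
As an ad valorem tax lien, A is senior to every other lien.
Ordering the rest by effective date: D (19 January 2016), E (23 February 2016), C (17 March 2016), B (13 May 2018).
D is senior to C before the subordination, so the two trade places.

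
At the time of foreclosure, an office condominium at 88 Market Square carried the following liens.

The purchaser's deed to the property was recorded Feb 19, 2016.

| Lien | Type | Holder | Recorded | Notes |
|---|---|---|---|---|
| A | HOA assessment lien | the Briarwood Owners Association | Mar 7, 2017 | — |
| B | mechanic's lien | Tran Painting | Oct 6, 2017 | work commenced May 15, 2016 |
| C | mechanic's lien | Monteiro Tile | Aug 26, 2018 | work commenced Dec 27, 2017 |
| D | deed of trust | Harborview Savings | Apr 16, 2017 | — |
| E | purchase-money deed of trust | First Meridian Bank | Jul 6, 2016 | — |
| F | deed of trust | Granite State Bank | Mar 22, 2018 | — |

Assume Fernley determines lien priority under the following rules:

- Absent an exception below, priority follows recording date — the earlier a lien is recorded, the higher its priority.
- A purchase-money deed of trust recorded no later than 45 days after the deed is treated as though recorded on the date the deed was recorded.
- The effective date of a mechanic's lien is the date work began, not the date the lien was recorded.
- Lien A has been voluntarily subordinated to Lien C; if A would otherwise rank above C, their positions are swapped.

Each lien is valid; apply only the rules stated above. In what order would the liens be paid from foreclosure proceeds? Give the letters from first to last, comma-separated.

B, E, C, D, A, F

Effective dates after the stated exceptions: B's effective date is May 15, 2016, when work began; C is treated as recorded Dec 27, 2017, the work-commencement date; E missed the 45-day window (138 days after the deed), so its recording date stands.
By effective date, earliest first: B (May 15, 2016), E (Jul 6, 2016), A (Mar 7, 2017), D (Apr 16, 2017), C (Dec 27, 2017), F (Mar 22, 2018).
A is senior to C before the subordination, so the two trade places.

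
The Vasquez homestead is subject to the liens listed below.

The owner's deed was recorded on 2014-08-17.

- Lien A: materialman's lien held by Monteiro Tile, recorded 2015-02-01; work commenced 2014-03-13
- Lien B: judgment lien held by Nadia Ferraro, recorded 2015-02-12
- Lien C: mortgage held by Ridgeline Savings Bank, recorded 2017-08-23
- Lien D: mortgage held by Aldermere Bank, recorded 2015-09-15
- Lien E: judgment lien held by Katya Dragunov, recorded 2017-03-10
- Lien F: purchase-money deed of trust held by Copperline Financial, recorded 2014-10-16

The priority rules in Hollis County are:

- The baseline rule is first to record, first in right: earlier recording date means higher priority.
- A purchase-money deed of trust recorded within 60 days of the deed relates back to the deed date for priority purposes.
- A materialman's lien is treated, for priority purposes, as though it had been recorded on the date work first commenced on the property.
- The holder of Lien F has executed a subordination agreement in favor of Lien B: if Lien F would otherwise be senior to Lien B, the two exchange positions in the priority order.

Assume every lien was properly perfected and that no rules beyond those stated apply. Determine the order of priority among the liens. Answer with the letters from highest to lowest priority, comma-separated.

A, B, F, D, E, C

First, effective dates: A relates back to 2014-03-13 (work commenced); F's effective date is the deed date, 2014-08-17.
Sorted by effective date: A (2014-03-13), F (2014-08-17), B (2015-02-12), D (2015-09-15), E (2017-03-10), C (2017-08-23).
F would otherwise be senior to B, so under the subordination agreement F and B exchange positions.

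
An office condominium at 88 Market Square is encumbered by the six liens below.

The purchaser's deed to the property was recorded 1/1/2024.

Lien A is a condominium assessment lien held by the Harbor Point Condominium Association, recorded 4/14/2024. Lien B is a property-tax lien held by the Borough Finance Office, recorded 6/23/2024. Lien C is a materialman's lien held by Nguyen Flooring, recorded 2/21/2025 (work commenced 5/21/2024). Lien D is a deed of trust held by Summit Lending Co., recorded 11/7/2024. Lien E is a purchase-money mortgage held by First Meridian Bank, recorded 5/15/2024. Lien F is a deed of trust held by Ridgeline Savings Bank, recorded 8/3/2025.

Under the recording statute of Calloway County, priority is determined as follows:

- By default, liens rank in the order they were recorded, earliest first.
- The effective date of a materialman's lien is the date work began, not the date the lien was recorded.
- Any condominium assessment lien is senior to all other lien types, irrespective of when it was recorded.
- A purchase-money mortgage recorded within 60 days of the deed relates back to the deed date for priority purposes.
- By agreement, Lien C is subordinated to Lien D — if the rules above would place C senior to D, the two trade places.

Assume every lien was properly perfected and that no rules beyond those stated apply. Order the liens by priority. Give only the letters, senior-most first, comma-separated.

Adjusting effective dates: C's effective date is 5/21/2024, when work began; E was recorded 135 days after the deed, outside the 60-day window, so it keeps its recording date.
A, as a condominium assessment lien, has superpriority and ranks first.
Ordering the rest by effective date: E (5/15/2024), C (5/21/2024), B (6/23/2024), D (11/7/2024), F (8/3/2025).
Because C would otherwise rank above D, the subordination swaps them.

A, E, D, B, C, F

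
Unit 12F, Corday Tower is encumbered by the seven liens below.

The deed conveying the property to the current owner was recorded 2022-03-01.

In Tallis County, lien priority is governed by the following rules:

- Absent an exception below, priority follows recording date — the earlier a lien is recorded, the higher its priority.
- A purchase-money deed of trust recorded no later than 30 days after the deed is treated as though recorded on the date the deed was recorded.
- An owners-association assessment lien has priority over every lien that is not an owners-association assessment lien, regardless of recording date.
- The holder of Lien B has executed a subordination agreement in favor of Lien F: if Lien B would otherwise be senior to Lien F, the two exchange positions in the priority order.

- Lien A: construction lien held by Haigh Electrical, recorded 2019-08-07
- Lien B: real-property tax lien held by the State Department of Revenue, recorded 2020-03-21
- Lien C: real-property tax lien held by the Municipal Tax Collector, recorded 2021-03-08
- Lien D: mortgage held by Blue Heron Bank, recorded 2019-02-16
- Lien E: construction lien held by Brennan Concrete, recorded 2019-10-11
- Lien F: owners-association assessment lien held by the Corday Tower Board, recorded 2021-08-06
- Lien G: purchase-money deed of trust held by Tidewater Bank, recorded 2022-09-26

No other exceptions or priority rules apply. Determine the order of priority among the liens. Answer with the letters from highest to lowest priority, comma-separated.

F, D, A, E, B, C, G

Effective dates after the stated exceptions: G was recorded 209 days after the deed — beyond 30 days — so no relation-back applies.
F is an owners-association assessment lien and takes priority over every other lien.
Among the remaining liens, by effective date: D (2019-02-16), A (2019-08-07), E (2019-10-11), B (2020-03-21), C (2021-03-08), G (2022-09-26).
B already ranks below F; the subordination has no effect.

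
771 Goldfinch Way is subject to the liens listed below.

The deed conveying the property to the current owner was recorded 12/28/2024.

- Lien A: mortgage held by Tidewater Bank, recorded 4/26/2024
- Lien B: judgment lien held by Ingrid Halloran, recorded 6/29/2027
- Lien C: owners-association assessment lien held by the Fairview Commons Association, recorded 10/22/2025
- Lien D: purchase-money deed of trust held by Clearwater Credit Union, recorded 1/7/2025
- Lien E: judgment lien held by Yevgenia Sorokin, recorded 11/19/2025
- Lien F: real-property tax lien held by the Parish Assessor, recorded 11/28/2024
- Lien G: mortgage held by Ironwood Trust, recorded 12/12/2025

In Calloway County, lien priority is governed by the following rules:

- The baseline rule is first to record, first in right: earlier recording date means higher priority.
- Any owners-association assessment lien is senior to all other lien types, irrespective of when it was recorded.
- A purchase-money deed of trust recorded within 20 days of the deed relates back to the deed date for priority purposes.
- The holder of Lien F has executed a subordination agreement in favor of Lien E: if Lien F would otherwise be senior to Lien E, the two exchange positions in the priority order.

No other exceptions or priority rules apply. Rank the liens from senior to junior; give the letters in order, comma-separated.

Adjusting effective dates: D relates back to the deed date 12/28/2024.
As an owners-association assessment lien, C is senior to every other lien.
Among the remaining liens, by effective date: A (4/26/2024), F (11/28/2024), D (12/28/2024), E (11/19/2025), G (12/12/2025), B (6/29/2027).
Because F would otherwise rank above E, the subordination swaps them.

C, A, E, D, F, G, B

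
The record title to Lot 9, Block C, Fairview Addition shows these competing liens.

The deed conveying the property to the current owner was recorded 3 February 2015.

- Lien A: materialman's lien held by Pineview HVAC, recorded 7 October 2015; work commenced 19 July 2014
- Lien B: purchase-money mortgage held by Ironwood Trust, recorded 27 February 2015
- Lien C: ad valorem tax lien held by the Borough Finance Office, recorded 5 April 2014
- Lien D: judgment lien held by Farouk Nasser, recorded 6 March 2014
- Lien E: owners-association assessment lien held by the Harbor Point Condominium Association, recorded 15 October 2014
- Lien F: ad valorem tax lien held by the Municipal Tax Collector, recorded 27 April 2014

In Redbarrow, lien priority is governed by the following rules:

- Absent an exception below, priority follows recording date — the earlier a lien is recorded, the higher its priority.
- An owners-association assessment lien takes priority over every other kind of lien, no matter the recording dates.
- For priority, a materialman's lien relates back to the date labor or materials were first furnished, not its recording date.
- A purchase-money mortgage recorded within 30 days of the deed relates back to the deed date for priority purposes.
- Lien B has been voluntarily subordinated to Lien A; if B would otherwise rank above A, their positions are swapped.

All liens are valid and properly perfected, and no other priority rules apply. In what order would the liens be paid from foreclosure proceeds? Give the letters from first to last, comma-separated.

Adjusting effective dates: A is treated as recorded 19 July 2014, the work-commencement date; B's effective date is the deed date, 3 February 2015.
As an owners-association assessment lien, E is senior to every other lien.
Among the remaining liens, by effective date: D (6 March 2014), C (5 April 2014), F (27 April 2014), A (19 July 2014), B (3 February 2015).
Since B is not senior to A, the subordination leaves the order unchanged.

E, D, C, F, A, B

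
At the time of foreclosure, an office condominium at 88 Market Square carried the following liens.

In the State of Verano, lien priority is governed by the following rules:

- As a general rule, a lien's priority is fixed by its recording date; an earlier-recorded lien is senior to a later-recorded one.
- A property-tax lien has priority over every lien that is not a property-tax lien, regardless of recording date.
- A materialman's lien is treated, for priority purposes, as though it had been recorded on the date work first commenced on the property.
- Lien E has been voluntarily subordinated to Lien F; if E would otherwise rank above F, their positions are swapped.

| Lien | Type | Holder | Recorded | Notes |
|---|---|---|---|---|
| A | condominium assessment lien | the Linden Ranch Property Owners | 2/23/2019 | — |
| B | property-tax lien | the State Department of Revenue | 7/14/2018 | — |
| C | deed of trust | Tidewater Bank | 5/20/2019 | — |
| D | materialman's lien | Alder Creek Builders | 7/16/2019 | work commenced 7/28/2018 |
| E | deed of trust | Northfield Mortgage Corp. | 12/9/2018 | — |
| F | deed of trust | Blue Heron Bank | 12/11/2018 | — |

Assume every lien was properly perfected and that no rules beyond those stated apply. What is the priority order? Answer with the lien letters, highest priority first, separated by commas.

B, D, F, E, A, C

Effective dates after the stated exceptions: D relates back to 7/28/2018 (work commenced).
B is a property-tax lien and takes priority over every other lien.
Remaining liens by effective date: D (7/28/2018), E (12/9/2018), F (12/11/2018), A (2/23/2019), C (5/20/2019).
The subordination applies — E was senior to F — so E and F swap.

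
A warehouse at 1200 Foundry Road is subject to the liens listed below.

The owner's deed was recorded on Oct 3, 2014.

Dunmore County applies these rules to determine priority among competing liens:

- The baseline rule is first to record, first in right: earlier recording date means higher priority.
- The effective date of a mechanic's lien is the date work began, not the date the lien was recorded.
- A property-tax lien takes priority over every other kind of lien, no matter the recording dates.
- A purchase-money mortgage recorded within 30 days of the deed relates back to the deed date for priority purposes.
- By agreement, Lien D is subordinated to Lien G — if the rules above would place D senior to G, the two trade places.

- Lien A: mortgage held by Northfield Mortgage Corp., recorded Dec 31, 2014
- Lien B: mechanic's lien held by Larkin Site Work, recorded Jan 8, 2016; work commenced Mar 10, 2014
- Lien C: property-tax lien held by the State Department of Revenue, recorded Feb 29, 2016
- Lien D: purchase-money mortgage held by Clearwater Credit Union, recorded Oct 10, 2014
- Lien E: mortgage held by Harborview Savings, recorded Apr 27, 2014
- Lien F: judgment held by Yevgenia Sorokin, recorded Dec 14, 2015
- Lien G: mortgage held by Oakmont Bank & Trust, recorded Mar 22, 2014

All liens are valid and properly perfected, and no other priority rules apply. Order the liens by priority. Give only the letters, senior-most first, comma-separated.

C, B, G, E, D, A, F

Adjusting effective dates: B is treated as recorded Mar 10, 2014, the work-commencement date; D relates back to the deed date Oct 3, 2014.
C is a property-tax lien and takes priority over every other lien.
Among the remaining liens, by effective date: B (Mar 10, 2014), G (Mar 22, 2014), E (Apr 27, 2014), D (Oct 3, 2014), A (Dec 31, 2014), F (Dec 14, 2015).
Since D is not senior to G, the subordination leaves the order unchanged.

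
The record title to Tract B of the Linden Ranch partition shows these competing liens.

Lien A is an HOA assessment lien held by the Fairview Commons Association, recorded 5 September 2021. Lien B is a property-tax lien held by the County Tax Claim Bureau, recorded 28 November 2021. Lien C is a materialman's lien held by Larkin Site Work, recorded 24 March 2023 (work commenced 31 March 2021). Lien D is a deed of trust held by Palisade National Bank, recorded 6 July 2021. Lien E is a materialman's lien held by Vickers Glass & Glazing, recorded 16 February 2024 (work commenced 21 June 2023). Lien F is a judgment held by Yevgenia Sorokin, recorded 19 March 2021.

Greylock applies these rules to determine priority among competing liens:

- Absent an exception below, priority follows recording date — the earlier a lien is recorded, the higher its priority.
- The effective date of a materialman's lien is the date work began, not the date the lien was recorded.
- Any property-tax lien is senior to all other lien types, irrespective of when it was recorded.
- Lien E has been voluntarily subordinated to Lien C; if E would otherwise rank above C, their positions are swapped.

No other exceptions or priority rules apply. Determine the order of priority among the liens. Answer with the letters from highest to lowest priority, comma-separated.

Adjusting effective dates: C relates back to 31 March 2021 (work commenced); E's effective date is 21 June 2023, when work began.
B is a property-tax lien, so it outranks all other liens regardless of date.
The other liens, earliest effective date first: F (19 March 2021), C (31 March 2021), D (6 July 2021), A (5 September 2021), E (21 June 2023).
E already ranks below C; the subordination has no effect.

B, F, C, D, A, E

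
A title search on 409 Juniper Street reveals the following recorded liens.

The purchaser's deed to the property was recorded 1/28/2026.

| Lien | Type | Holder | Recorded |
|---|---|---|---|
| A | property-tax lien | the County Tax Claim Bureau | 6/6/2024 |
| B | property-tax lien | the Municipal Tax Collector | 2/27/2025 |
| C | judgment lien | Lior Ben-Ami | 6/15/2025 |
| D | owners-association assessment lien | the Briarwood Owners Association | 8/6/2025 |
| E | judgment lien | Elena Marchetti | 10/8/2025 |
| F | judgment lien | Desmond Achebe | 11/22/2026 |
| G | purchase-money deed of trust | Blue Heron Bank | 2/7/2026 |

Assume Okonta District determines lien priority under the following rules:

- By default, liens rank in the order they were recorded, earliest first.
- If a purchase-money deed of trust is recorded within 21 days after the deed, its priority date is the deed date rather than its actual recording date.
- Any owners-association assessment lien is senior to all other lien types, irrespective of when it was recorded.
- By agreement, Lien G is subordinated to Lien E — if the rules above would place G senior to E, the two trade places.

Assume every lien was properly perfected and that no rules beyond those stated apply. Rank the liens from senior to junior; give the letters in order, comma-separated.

First, effective dates: G relates back to the deed date 1/28/2026.
D is an owners-association assessment lien and takes priority over every other lien.
Remaining liens by effective date: A (6/6/2024), B (2/27/2025), C (6/15/2025), E (10/8/2025), G (1/28/2026), F (11/22/2026).
G is already junior to E, so the subordination agreement changes nothing.

D, A, B, C, E, G, F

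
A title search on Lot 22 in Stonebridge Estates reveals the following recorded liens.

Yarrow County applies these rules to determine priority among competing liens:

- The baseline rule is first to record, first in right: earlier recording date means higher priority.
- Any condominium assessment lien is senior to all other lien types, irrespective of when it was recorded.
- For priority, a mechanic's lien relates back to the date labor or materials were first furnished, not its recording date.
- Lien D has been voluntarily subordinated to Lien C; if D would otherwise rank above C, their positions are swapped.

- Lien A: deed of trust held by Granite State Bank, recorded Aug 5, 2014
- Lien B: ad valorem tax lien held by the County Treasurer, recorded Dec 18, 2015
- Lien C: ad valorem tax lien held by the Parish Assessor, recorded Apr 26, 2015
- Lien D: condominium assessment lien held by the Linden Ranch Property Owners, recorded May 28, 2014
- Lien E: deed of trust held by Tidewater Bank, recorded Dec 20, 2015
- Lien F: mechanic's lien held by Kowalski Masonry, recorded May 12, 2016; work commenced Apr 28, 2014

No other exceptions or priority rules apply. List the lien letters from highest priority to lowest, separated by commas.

Adjusting effective dates: F is treated as recorded Apr 28, 2014, the work-commencement date.
As a condominium assessment lien, D is senior to every other lien.
Remaining liens by effective date: F (Apr 28, 2014), A (Aug 5, 2014), C (Apr 26, 2015), B (Dec 18, 2015), E (Dec 20, 2015).
D is senior to C before the subordination, so the two trade places.

C, F, A, D, B, E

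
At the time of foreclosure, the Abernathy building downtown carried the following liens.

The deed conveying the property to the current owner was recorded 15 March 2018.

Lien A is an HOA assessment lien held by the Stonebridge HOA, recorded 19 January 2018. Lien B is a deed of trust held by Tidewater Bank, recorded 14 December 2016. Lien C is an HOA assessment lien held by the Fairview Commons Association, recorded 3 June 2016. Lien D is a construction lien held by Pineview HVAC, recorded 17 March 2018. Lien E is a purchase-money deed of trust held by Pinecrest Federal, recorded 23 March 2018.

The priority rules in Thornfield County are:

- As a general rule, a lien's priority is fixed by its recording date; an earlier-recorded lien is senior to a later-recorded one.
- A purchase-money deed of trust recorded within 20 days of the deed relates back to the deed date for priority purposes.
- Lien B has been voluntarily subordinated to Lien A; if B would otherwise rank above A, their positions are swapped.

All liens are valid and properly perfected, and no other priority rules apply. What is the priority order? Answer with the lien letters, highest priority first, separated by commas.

Adjusting effective dates: E relates back to the deed date 15 March 2018.
By effective date: C (3 June 2016), B (14 December 2016), A (19 January 2018), E (15 March 2018), D (17 March 2018).
B is senior to A before the subordination, so the two trade places.

C, A, B, E, D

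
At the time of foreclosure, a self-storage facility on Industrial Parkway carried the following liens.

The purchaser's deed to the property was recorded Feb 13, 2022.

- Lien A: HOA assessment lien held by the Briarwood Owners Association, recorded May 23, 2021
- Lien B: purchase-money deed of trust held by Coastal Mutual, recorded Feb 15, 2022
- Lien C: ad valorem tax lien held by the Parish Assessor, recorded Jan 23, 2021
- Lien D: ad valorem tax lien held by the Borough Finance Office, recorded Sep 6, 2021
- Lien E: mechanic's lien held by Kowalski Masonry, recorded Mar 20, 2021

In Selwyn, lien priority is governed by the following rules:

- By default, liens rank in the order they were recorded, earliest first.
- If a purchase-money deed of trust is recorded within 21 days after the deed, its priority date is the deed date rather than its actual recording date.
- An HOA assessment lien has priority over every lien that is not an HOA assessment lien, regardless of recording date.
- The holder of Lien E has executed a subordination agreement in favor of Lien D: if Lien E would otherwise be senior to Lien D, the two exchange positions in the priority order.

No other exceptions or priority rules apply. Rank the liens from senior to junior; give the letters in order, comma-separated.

A, C, D, E, B

Effective dates after the stated exceptions: B relates back to the deed date Feb 13, 2022.
As an HOA assessment lien, A is senior to every other lien.
Remaining liens by effective date: C (Jan 23, 2021), E (Mar 20, 2021), D (Sep 6, 2021), B (Feb 13, 2022).
Because E would otherwise rank above D, the subordination swaps them.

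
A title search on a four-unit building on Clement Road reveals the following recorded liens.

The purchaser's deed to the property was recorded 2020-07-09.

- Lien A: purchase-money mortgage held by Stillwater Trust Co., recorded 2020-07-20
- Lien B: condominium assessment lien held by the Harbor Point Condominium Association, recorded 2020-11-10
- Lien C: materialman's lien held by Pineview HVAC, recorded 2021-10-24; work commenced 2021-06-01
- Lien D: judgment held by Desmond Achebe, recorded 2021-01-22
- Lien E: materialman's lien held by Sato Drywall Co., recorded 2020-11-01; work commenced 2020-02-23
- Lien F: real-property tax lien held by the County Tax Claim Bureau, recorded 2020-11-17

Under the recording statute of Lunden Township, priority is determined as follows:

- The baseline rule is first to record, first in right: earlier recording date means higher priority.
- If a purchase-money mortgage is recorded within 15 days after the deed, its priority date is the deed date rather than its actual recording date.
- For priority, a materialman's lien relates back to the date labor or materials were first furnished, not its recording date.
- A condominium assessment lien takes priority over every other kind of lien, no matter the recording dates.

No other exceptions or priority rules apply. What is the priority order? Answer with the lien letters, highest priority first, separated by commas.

B, E, A, F, D, C

Effective dates after the stated exceptions: A's effective date is the deed date, 2020-07-09; C relates back to 2021-06-01 (work commenced); E is treated as recorded 2020-02-23, the work-commencement date.
B is a condominium assessment lien, so it outranks all other liens regardless of date.
Ordering the rest by effective date: E (2020-02-23), A (2020-07-09), F (2020-11-17), D (2021-01-22), C (2021-06-01).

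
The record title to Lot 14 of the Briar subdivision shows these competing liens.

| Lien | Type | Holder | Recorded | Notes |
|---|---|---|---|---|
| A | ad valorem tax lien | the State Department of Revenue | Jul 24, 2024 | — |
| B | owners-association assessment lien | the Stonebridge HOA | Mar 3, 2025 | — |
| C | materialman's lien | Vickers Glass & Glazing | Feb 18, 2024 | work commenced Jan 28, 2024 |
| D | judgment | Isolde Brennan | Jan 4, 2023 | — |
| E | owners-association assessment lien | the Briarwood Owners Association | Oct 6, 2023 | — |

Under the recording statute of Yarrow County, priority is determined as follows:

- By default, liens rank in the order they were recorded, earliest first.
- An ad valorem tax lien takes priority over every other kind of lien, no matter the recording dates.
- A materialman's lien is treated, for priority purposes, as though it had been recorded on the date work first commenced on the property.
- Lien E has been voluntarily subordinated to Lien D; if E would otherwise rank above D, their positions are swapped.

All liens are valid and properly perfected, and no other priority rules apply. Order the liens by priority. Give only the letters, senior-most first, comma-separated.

First, effective dates: C is treated as recorded Jan 28, 2024, the work-commencement date.
As an ad valorem tax lien, A is senior to every other lien.
The other liens, earliest effective date first: D (Jan 4, 2023), E (Oct 6, 2023), C (Jan 28, 2024), B (Mar 3, 2025).
Since E is not senior to D, the subordination leaves the order unchanged.

A, D, E, C, B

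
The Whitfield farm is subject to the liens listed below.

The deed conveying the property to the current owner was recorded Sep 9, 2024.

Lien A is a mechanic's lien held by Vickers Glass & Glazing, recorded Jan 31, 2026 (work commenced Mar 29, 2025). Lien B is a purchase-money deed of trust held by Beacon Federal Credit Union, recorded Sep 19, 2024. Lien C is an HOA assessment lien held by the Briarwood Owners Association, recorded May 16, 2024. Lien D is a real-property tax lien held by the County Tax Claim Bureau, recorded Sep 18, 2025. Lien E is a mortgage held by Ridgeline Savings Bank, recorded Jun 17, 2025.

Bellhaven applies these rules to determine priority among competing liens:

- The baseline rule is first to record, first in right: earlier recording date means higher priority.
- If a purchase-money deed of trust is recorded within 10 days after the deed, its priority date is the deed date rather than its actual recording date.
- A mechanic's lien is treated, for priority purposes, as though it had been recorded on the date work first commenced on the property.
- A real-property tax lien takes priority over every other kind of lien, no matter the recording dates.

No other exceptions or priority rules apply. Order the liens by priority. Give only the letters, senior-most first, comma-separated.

Effective dates after the stated exceptions: A's effective date is Mar 29, 2025, when work began; B relates back to the deed date Sep 9, 2024.
As a real-property tax lien, D is senior to every other lien.
The other liens, earliest effective date first: C (May 16, 2024), B (Sep 9, 2024), A (Mar 29, 2025), E (Jun 17, 2025).

D, C, B, A, E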